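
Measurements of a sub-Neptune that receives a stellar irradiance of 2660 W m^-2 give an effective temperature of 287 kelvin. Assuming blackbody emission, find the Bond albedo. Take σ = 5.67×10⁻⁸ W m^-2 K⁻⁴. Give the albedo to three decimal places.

Rearranging the radiative balance, α = 1 − 4σT⁴/S.
σT⁴ = 384.7 W m^-2, so 4σT⁴ = 1539 W m^-2.
1−α = 1539/2660 = 0.5785, so α = 0.4215.

0.422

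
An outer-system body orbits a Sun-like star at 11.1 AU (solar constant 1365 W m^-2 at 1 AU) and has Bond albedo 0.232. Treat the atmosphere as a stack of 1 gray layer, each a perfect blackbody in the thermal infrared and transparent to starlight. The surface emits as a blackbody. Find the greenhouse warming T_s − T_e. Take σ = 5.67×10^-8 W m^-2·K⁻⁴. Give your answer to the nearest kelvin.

By the inverse-square law, S = 1365/11.1² = 11.08 W m^-2.
Top-of-atmosphere balance: σT_e⁴ = S(1−α)/4 = 2.127 W m^-2 → T_e = 78.26 K.
Surface: T_s = (2)^¼·T_e = 93.07 K.
Warming: T_s − T_e = 14.81 K.

15 K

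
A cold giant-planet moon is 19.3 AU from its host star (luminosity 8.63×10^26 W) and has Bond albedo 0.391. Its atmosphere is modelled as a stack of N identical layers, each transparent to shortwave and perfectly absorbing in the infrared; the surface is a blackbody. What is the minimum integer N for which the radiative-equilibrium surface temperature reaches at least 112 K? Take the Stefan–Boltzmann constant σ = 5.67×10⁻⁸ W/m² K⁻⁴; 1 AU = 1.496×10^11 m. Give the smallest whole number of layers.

7

d = 19.3 × 1.496×10^11 m = 2.887×10^12 m.
S = L/(4πd²) = 8.238 W/m².
Top-of-atmosphere balance: σT_e⁴ = S(1−α)/4 = 1.254 W/m² → T_e = 68.58 K.
T_s = (N+1)^(1/4)·T_e ≥ 112 K requires N+1 ≥ (T_s/T_e)⁴ = (112/68.58)⁴ = 7.113.
So N ≥ 6.113; the smallest integer is N = 7.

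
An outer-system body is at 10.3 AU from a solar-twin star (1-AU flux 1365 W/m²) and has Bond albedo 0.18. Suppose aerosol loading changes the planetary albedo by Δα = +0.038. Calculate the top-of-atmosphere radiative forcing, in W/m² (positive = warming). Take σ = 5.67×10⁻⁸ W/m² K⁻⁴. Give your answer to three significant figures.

-0.122 W/m²

By the inverse-square law, S = 1365/10.3² = 12.87 W/m².
The change in absorbed flux is Δ[S(1−α)/4] = −SΔα/4 = -0.1222 W/m².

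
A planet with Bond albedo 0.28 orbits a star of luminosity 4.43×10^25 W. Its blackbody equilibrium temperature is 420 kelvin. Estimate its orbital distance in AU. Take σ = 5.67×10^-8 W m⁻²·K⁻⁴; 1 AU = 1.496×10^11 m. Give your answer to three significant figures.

0.127 AU

Energy balance gives S = 4σT⁴/(1−α) = 9802 W m⁻².
S = L/(4πd²) → d = √(L/4πS) = √(4.43×10^25/(4π·9802)) = 1.896×10^10 m = 0.1268 AU.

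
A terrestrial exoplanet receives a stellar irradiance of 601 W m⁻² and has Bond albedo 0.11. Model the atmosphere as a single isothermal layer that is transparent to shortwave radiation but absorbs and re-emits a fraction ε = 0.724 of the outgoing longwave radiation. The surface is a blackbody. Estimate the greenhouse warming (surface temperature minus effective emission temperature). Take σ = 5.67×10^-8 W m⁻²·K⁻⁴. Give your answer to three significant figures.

The planet radiates to space at T_e = [S(1−α)/(4σ)]^(1/4) = 220.4 K.
Surface balance with a leaky layer gives σT_s⁴ = σT_e⁴·2/(2−ε), so T_s = T_e·[2/(2−0.724)]^(1/4) = 246.6 K.
Greenhouse warming: T_s − T_e = 26.20 K.

26.2 K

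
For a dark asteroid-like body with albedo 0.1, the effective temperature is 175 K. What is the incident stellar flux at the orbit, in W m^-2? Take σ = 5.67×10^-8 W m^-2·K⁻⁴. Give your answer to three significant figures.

From S(1−α)/4 = σT⁴: S = 4σT⁴/(1−α).
σT⁴ = 5.67×10⁻⁸·(175)⁴ = 53.18 W m^-2.
So S = 4×53.18/(1−0.1) = 236.3 W m^-2.

236 W m^-2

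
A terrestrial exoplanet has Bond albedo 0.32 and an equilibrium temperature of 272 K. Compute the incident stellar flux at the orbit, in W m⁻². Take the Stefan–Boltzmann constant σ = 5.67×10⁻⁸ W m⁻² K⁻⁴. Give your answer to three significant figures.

1830 W m⁻²

From S(1−α)/4 = σT⁴: S = 4σT⁴/(1−α).
The emitted flux is σT⁴ = 310.4 W m⁻².
So S = 4×310.4/(1−0.32) = 1826 W m⁻².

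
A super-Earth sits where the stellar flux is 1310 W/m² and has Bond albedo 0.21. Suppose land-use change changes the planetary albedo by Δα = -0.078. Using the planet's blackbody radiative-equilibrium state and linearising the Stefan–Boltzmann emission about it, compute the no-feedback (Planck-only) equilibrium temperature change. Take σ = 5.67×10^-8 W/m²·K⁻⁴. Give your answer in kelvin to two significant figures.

Reference equilibrium: T_e = [S(1−α)/(4σ)]^(1/4) = 259.9 K.
TOA radiative forcing: ΔF = −S·Δα/4 = −1310·(-0.078)/4 = 25.55 W/m².
The Planck feedback parameter is 4σT_e³ = 3.982 W/m²/K.
ΔT₀ = ΔF/λ_P = 25.55/3.982 = 6.42 K.

6.4 kelvin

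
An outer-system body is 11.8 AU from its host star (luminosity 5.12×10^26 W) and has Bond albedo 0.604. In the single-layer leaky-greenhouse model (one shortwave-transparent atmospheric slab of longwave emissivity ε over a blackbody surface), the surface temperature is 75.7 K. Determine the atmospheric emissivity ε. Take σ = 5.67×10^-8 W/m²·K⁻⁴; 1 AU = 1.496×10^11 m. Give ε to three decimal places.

0.610

d = 11.8 × 1.496×10^11 m = 1.765×10^12 m.
S = L/(4πd²) = 13.07 W/m².
TOA balance gives T_e = 69.12 K.
T_s⁴ = T_e⁴·2/(2−ε) → ε = 2 − 2(T_e/T_s)⁴ = 2 − 2·(69.12/75.7)⁴ = 0.6096.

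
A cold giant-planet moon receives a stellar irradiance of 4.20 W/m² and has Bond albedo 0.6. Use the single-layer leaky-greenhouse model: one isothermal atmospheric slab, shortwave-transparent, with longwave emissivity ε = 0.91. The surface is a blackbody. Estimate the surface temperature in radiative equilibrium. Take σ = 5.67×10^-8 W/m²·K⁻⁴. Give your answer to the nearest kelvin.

61 kelvin

Effective emission temperature (TOA balance): σT_e⁴ = S(1−α)/4 = 0.4200 W/m² → T_e = 52.17 K.
The surface balance (absorbed SW + ε·downward IR = σT_s⁴) with T_a⁴ = T_s⁴/2 reduces to T_s = T_e·[2/(2−ε)]^¼ = 60.72 K.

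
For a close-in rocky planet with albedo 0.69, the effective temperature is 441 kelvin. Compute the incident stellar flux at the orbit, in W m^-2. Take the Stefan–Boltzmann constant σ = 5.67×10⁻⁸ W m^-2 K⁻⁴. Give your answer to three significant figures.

27700 W m^-2

From S(1−α)/4 = σT⁴: S = 4σT⁴/(1−α).
σT⁴ = 5.67×10⁻⁸·(441)⁴ = 2145 W m^-2.
So S = 4×2145/(1−0.69) = 27670 W m^-2.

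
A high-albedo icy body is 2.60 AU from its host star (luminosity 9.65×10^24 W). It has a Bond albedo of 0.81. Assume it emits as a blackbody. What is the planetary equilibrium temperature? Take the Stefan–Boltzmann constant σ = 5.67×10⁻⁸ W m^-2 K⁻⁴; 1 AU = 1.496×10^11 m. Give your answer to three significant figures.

d = 2.60 × 1.496×10^11 m = 3.890×10^11 m.
Spreading L over a sphere of radius d: S = 9.65×10^24/(4π·3.89×10^11²) = 5.076 W m^-2.
Averaging over the sphere, the absorbed flux is S(1−α)/4 = 0.2411 W m^-2.
Set σT⁴ = 0.2411 → T = (0.2411/σ)^(1/4) = 45.41 K.

45.4 kelvin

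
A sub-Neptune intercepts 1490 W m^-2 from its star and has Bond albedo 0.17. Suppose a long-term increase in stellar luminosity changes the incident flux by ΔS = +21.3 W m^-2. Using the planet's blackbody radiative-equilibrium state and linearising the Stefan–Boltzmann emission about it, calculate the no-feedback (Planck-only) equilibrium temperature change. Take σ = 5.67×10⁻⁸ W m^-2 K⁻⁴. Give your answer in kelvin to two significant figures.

Unperturbed T_e = [1490·(1−0.17)/(4σ)]^¼ = 271.7 K.
Only a fraction (1−α) is absorbed and it's spread over 4πR², so ΔF = (1−α)ΔS/4 = 4.420 W m^-2.
Planck response: λ_P = 4σT_e³ = 4·5.67×10⁻⁸·(271.7)³ = 4.551 W m^-2/K.
Hence the no-feedback warming is ΔF/(4σT_e³) = 0.971 K.

0.97 K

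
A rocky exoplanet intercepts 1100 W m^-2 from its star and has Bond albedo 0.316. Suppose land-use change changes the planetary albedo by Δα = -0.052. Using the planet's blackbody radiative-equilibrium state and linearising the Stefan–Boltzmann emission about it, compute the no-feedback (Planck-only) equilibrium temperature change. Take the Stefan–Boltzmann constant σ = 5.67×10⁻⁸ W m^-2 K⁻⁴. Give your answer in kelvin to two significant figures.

4.6 K

Unperturbed T_e = [1100·(1−0.316)/(4σ)]^¼ = 240.0 K.
TOA radiative forcing: ΔF = −S·Δα/4 = −1100·(-0.052)/4 = 14.30 W m^-2.
Linearising σT⁴ gives d(σT⁴)/dT = 4σT_e³ = 3.135 W m^-2 per K.
ΔT₀ = ΔF/λ_P = 14.30/3.135 = 4.56 K.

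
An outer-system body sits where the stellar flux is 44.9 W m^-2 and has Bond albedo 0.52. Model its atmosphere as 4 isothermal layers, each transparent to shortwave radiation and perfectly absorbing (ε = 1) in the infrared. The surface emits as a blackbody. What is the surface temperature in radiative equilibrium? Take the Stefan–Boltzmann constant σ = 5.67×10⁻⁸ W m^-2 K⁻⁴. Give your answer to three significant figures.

OLR = S(1−α)/4 = 5.388 W m^-2; the top layer radiates at T_e = 98.73 K.
Layer-by-layer balance gives σT_s⁴ = (N+1)σT_e⁴, so T_s = 5^¼·98.73 = 147.6 K.

148 kelvin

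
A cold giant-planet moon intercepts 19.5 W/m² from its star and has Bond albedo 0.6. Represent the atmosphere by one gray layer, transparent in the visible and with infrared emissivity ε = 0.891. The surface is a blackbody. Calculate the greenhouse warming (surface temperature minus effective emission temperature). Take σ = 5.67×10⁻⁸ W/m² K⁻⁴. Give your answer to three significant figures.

12.2 K

The planet radiates to space at T_e = [S(1−α)/(4σ)]^(1/4) = 76.58 K.
For a single slab of emissivity ε, T_s⁴ = 2T_e⁴/(2−ε); thus T_s = 76.58·(1.803)^(1/4) = 88.74 K.
T_s − T_e = 88.74 − 76.58 = 12.16 K.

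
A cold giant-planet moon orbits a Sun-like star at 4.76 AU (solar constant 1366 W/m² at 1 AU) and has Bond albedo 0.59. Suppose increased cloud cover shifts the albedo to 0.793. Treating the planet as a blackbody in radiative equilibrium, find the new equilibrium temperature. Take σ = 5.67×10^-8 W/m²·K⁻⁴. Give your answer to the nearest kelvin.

86 K

By the inverse-square law, S = 1366/4.76² = 60.29 W/m².
New equilibrium: T₂ = [(1−0.793)·60.29/(4σ)]^(1/4) = 86.13 K.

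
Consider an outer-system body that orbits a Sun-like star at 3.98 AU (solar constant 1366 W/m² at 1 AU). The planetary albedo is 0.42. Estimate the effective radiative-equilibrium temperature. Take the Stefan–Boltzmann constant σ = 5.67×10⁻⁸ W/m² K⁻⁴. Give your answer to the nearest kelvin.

By the inverse-square law, S = 1366/3.98² = 86.24 W/m².
The planet absorbs (1−α)S over its disc πR² and re-emits over 4πR², so the mean absorbed flux is (1−0.42)·86.24/4 = 12.50 W/m².
In equilibrium σT⁴ equals this, so T = 121.9 K.

122 K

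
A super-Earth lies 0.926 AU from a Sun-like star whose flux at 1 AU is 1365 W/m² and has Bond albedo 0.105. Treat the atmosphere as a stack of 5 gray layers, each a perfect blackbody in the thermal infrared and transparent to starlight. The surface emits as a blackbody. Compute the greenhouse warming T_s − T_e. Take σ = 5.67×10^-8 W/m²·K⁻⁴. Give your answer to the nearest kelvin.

159 K

Irradiance scales as 1/d², so S = 1365 W/m² × (1/0.926)² = 1592 W/m².
OLR = S(1−α)/4 = 356.2 W/m²; the top layer radiates at T_e = 281.5 K.
T_s = (N+1)^(1/4)·T_e = 440.6 K.
Warming: T_s − T_e = 159.1 K.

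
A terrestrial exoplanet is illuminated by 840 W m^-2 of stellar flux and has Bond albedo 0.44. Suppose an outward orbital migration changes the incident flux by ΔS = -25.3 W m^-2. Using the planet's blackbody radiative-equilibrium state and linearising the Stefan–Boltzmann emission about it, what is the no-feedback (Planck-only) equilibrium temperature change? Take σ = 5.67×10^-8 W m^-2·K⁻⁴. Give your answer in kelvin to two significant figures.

Reference equilibrium: T_e = [S(1−α)/(4σ)]^(1/4) = 213.4 K.
TOA radiative forcing: ΔF = (1−α)ΔS/4 = 0.56·(-25.3)/4 = -3.542 W m^-2.
The Planck feedback parameter is 4σT_e³ = 2.204 W m^-2/K.
ΔT₀ = ΔF/λ_P = -3.542/2.204 = -1.61 K.

-1.6 K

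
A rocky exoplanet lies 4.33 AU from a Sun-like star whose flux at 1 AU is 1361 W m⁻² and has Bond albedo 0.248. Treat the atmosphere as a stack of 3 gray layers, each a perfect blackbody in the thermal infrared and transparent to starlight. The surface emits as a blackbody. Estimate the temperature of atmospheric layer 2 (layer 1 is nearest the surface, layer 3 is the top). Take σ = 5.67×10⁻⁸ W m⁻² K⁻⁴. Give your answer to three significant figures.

148 K

Irradiance scales as 1/d², so S = 1361 W m⁻² × (1/4.33)² = 72.59 W m⁻².
Top-of-atmosphere balance: σT_e⁴ = S(1−α)/4 = 13.65 W m⁻² → T_e = 124.6 K.
The net upward flux σT_e⁴ is constant between every pair of levels, so T_k⁴ = (N+1−k)T_e⁴.
With k = 2: T_2 = (3+1−2)^¼·124.6 K = 148.1 K.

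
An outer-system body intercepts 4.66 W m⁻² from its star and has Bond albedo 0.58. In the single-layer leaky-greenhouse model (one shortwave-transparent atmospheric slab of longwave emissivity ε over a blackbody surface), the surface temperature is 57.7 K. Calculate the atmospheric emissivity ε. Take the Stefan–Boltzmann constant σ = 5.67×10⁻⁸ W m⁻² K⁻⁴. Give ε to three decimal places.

0.443

TOA balance gives T_e = 54.20 K.
T_s⁴ = T_e⁴·2/(2−ε) → ε = 2 − 2(T_e/T_s)⁴ = 2 − 2·(54.20/57.7)⁴ = 0.4429.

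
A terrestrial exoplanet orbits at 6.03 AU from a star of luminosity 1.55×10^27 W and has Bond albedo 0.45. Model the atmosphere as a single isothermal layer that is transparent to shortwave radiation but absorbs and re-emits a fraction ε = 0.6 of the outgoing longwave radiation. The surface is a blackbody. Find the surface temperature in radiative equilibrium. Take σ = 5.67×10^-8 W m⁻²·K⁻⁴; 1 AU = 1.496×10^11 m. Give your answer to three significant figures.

Orbital distance: d = 6.03 AU = 9.021×10^11 m.
Spreading L over a sphere of radius d: S = 1.55×10^27/(4π·9.02×10^11²) = 151.6 W m⁻².
At the top of the atmosphere, σT_e⁴ = S(1−α)/4 = 20.84 W m⁻², giving T_e = 138.5 K.
For a single slab of emissivity ε, T_s⁴ = 2T_e⁴/(2−ε); thus T_s = 138.5·(1.429)^(1/4) = 151.4 K.

151 kelvin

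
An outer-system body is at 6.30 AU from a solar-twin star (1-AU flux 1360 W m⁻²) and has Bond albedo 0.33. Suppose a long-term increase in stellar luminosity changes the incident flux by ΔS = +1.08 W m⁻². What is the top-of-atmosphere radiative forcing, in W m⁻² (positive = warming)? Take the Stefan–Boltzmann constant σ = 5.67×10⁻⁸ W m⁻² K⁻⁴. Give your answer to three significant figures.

By the inverse-square law, S = 1360/6.30² = 34.27 W m⁻².
Only a fraction (1−α) is absorbed and it's spread over 4πR², so ΔF = (1−α)ΔS/4 = 0.1809 W m⁻².

0.181 W m⁻²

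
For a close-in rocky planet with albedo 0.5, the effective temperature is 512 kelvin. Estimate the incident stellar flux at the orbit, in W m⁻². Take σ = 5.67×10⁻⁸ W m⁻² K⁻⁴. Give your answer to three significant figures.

31200 W m⁻²

From S(1−α)/4 = σT⁴: S = 4σT⁴/(1−α).
The emitted flux is σT⁴ = 3896 W m⁻².
So S = 4×3896/(1−0.5) = 31170 W m⁻².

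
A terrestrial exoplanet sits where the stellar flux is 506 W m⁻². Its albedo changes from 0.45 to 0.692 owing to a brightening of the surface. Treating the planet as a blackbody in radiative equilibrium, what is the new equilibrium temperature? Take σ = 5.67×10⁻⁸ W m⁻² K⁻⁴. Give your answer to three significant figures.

162 K

New equilibrium: T₂ = [(1−0.692)·506.0/(4σ)]^(1/4) = 161.9 K.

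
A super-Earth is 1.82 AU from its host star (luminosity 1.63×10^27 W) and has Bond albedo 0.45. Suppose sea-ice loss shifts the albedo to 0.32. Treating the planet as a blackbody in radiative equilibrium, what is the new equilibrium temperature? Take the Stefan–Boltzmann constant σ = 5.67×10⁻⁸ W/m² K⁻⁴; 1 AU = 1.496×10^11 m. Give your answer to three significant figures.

269 K

d = 1.82 × 1.496×10^11 m = 2.723×10^11 m.
Flux at the orbit: S = L/(4πd²) = 1.63×10^27/(4π·(2.72×10^11)²) = 1750 W/m².
With the new albedo, S(1−α₂)/4 = 297.5 W/m², so T₂ = 269.1 K.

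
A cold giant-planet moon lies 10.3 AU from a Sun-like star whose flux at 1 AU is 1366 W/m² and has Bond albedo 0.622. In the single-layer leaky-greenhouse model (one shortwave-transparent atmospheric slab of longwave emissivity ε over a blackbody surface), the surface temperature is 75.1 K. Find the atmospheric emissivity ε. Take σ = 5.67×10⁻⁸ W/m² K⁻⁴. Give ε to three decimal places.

0.651

Flux at the orbit: S = 1366/(10.3)² = 12.88 W/m².
First, T_e = [12.88·(1−0.622)/(4σ)]^(1/4) = 68.06 K.
Inverting T_s⁴ = 2T_e⁴/(2−ε): (T_e/T_s)⁴ = 0.6746, so ε = 2(1 − 0.6746) = 0.6507.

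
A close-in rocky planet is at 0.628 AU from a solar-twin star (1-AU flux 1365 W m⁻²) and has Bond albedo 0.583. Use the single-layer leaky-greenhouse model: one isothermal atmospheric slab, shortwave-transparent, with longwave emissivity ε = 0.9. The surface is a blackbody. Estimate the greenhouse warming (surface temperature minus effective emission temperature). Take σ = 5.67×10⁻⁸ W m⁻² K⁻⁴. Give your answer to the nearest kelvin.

46 K

By the inverse-square law, S = 1365/0.628² = 3461 W m⁻².
At the top of the atmosphere, σT_e⁴ = S(1−α)/4 = 360.8 W m⁻², giving T_e = 282.4 K.
Surface balance with a leaky layer gives σT_s⁴ = σT_e⁴·2/(2−ε), so T_s = T_e·[2/(2−0.9)]^(1/4) = 328.0 K.
The atmosphere warms the surface by 45.53 K.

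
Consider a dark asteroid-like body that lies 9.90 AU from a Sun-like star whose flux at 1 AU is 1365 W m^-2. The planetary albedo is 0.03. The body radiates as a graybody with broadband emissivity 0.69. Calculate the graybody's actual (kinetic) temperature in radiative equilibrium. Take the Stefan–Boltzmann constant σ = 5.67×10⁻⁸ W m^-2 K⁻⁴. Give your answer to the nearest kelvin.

96 kelvin

Flux at the orbit: S = 1365/(9.90)² = 13.93 W m^-2.
Averaging over the sphere, the absorbed flux is S(1−α)/4 = 3.377 W m^-2.
Radiative balance εσT⁴ = 3.377 gives T = [3.377/(0.69·σ)]^(1/4) = 96.39 K.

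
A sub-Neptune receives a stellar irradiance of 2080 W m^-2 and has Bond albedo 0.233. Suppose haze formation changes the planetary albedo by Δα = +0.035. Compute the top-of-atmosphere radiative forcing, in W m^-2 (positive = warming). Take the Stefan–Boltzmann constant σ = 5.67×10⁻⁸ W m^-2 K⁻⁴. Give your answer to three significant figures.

-18.2 W m^-2

The change in absorbed flux is Δ[S(1−α)/4] = −SΔα/4 = -18.20 W m^-2.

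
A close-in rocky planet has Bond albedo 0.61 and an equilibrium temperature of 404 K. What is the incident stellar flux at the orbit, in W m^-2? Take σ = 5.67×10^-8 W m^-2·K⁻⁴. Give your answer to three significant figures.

15500 W m^-2

Invert the energy balance for S: S = 4σT⁴/(1−α).
The emitted flux is σT⁴ = 1510 W m^-2.
S = 4·1510/0.39 = 15490 W m^-2.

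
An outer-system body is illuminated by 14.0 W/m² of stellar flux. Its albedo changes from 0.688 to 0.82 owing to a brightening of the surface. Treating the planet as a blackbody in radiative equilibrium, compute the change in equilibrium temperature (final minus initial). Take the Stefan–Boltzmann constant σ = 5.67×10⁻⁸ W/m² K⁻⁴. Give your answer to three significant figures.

With α = 0.688, T₁ = 66.25 K.
After:  T₂ = [14.00·0.18/(4σ)]^(1/4) = 57.74 K.
ΔT = T₂ − T₁ = -8.511 K.

-8.51 K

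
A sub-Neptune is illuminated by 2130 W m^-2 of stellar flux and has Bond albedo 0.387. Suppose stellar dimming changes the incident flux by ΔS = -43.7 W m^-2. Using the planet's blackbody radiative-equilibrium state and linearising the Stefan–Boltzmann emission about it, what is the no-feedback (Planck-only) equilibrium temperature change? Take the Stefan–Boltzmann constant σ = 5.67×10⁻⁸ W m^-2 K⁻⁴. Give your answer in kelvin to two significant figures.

The baseline emission temperature is T_e = 275.5 K.
ΔF = Δ[S(1−α)]/4 = (1−0.387)·-43.7/4 = -6.697 W m^-2.
Linearising σT⁴ gives d(σT⁴)/dT = 4σT_e³ = 4.740 W m^-2 per K.
ΔT₀ = ΔF/λ_P = -6.697/4.740 = -1.41 K.

-1.4 K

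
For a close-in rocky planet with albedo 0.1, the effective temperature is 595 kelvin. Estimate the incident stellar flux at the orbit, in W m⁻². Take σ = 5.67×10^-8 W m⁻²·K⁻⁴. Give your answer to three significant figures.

Invert the energy balance for S: S = 4σT⁴/(1−α).
σT⁴ = 5.67×10⁻⁸·(595)⁴ = 7106 W m⁻².
S = 4·7106/0.9 = 31580 W m⁻².

31600 W m⁻²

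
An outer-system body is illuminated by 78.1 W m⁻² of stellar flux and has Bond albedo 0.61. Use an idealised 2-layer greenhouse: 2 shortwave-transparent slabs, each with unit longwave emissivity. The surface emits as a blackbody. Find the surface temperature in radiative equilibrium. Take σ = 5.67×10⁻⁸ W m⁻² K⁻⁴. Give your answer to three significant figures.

142 K

Top-of-atmosphere balance: σT_e⁴ = S(1−α)/4 = 7.615 W m⁻² → T_e = 107.7 K.
Layer-by-layer balance gives σT_s⁴ = (N+1)σT_e⁴, so T_s = 3^¼·107.7 = 141.7 K.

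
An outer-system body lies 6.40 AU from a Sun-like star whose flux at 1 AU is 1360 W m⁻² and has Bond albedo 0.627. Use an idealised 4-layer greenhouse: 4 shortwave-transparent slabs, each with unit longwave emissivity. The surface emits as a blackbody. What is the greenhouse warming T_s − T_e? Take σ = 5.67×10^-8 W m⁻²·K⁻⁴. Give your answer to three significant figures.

42.6 K

Irradiance scales as 1/d², so S = 1360 W m⁻² × (1/6.40)² = 33.20 W m⁻².
Top-of-atmosphere balance: σT_e⁴ = S(1−α)/4 = 3.096 W m⁻² → T_e = 85.96 K.
T_s = (N+1)^(1/4)·T_e = 128.5 K.
Warming: T_s − T_e = 42.58 K.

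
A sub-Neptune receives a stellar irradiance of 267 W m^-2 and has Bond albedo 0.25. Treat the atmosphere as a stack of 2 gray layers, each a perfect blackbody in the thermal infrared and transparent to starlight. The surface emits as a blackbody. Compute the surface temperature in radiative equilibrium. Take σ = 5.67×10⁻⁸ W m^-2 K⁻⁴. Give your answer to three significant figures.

227 K

OLR = S(1−α)/4 = 50.06 W m^-2; the top layer radiates at T_e = 172.4 K.
With N = 2 opaque layers, T_s = (N+1)^(1/4)·T_e = 3^(1/4)·172.4 = 226.9 K.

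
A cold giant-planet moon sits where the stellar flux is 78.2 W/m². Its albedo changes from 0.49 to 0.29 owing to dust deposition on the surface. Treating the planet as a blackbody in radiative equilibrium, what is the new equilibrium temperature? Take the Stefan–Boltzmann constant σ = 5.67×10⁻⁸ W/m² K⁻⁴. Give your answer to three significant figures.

With the new albedo, S(1−α₂)/4 = 13.88 W/m², so T₂ = 125.1 K.

125 K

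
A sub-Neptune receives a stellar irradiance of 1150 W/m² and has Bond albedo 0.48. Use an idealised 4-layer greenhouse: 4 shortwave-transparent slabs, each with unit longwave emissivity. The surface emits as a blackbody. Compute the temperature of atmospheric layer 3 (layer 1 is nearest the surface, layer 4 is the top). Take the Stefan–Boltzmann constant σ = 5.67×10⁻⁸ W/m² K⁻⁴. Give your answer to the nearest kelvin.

Top-of-atmosphere balance: σT_e⁴ = S(1−α)/4 = 149.5 W/m² → T_e = 226.6 K.
In the N-layer model, layer k (counted from the surface) has T_k = (N+1−k)^(1/4)·T_e.
T_3 = (2)^(1/4)·226.6 = 269.5 K.

269 K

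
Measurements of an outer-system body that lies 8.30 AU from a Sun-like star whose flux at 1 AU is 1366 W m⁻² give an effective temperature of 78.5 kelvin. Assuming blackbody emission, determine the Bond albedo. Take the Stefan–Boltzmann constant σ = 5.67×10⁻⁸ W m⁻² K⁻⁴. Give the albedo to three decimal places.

Irradiance scales as 1/d², so S = 1366 W m⁻² × (1/8.30)² = 19.83 W m⁻².
From σT⁴ = S(1−α)/4 we invert for α: 1−α = 4σT⁴/S.
σT⁴ = 2.153 W m⁻², so 4σT⁴ = 8.612 W m⁻².
Hence α = 1 − 8.612/19.83 = 0.5657.

0.566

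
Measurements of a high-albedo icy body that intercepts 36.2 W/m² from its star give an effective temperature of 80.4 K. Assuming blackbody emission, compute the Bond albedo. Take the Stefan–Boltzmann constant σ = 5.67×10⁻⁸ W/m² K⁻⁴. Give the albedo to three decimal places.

0.738

From σT⁴ = S(1−α)/4 we invert for α: 1−α = 4σT⁴/S.
4σT⁴ = 4·5.67×10⁻⁸·(80.4)⁴ = 9.477 W/m².
1−α = 9.477/36.20 = 0.2618, so α = 0.7382.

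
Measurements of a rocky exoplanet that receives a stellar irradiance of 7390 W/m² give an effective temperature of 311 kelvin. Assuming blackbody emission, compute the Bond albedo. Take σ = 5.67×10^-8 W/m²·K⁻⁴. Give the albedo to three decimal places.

Rearranging the radiative balance, α = 1 − 4σT⁴/S.
σT⁴ = 530.4 W/m², so 4σT⁴ = 2122 W/m².
1−α = 2122/7390 = 0.2871, so α = 0.7129.

0.713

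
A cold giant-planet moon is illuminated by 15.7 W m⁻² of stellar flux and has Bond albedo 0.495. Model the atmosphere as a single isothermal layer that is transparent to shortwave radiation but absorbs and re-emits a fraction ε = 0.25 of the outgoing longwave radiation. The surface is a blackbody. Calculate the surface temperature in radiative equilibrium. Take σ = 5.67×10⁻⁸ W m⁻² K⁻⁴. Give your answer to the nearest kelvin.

80 K

At the top of the atmosphere, σT_e⁴ = S(1−α)/4 = 1.982 W m⁻², giving T_e = 76.89 K.
The surface balance (absorbed SW + ε·downward IR = σT_s⁴) with T_a⁴ = T_s⁴/2 reduces to T_s = T_e·[2/(2−ε)]^¼ = 79.50 K.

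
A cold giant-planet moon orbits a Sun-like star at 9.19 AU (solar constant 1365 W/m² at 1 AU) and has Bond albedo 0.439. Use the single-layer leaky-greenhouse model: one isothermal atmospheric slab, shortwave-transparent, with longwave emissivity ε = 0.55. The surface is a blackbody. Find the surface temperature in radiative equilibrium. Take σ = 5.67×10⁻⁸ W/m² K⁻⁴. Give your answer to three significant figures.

Irradiance scales as 1/d², so S = 1365 W/m² × (1/9.19)² = 16.16 W/m².
Effective emission temperature (TOA balance): σT_e⁴ = S(1−α)/4 = 2.267 W/m² → T_e = 79.52 K.
Surface balance with a leaky layer gives σT_s⁴ = σT_e⁴·2/(2−ε), so T_s = T_e·[2/(2−0.55)]^(1/4) = 86.17 K.

86.2 K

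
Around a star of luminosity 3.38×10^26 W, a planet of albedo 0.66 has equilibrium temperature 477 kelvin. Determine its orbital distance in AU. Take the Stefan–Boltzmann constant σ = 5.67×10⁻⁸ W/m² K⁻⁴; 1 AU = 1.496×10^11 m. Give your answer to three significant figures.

Energy balance gives S = 4σT⁴/(1−α) = 34530 W/m².
From L = 4πd²S, d = √(3.38×10^26/(4π·34530)) = 2.791×10^10 m = 0.1866 AU.

0.187 AU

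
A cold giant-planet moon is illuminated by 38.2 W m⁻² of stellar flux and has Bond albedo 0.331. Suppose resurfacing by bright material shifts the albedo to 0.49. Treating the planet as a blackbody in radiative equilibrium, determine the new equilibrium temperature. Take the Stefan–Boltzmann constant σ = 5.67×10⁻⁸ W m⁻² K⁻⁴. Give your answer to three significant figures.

With the new albedo, S(1−α₂)/4 = 4.871 W m⁻², so T₂ = 96.27 K.

96.3 K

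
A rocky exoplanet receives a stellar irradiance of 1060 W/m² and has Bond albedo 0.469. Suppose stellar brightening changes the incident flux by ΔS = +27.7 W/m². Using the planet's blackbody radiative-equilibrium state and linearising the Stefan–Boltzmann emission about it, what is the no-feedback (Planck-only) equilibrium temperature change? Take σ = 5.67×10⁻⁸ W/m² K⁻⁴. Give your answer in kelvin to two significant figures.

Unperturbed T_e = [1060·(1−0.469)/(4σ)]^¼ = 223.2 K.
Only a fraction (1−α) is absorbed and it's spread over 4πR², so ΔF = (1−α)ΔS/4 = 3.677 W/m².
Planck response: λ_P = 4σT_e³ = 4·5.67×10⁻⁸·(223.2)³ = 2.522 W/m²/K.
ΔT₀ = ΔF/λ_P = 3.677/2.522 = 1.46 K.

1.5 K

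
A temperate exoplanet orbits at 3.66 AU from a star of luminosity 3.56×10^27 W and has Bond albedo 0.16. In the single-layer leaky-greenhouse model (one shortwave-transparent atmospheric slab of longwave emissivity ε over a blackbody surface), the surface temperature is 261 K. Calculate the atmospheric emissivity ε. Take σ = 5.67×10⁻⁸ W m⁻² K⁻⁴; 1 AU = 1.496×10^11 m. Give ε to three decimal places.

0.492

d = 3.66 × 1.496×10^11 m = 5.475×10^11 m.
Spreading L over a sphere of radius d: S = 3.56×10^27/(4π·5.48×10^11²) = 945.0 W m⁻².
First, T_e = [945.0·(1−0.16)/(4σ)]^(1/4) = 243.2 K.
Inverting T_s⁴ = 2T_e⁴/(2−ε): (T_e/T_s)⁴ = 0.7542, so ε = 2(1 − 0.7542) = 0.4916.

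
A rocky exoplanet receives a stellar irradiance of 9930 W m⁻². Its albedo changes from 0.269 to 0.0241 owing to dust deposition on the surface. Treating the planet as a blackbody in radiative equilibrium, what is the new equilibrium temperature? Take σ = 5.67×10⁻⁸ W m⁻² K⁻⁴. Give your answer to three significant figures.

455 K

T₂ = [S(1−α₂)/(4σ)]^(1/4) = [9930·0.976/(4σ)]^(1/4) = 454.7 K.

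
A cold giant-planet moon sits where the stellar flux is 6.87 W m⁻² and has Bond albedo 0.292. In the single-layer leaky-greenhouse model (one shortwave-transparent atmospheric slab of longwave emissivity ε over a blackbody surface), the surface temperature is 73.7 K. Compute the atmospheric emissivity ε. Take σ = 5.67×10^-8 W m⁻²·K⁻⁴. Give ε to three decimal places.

TOA balance gives T_e = 68.05 K.
T_s⁴ = T_e⁴·2/(2−ε) → ε = 2 − 2(T_e/T_s)⁴ = 2 − 2·(68.05/73.7)⁴ = 0.5462.

0.546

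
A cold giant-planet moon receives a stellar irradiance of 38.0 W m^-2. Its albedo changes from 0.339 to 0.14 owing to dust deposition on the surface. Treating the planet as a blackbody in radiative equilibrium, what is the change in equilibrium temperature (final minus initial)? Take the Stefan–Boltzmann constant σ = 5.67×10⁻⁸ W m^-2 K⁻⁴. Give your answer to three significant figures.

With α = 0.339, T₁ = 102.6 K.
Final:   T₂ = [S(1−0.14)/(4σ)]^(1/4) = 109.6 K.
ΔT = T₂ − T₁ = 6.977 K.

6.98 kelvin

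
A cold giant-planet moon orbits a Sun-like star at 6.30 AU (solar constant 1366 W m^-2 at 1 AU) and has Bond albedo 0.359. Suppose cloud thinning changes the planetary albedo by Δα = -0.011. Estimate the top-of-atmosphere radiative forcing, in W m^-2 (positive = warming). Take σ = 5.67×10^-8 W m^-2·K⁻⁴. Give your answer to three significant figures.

Irradiance scales as 1/d², so S = 1366 W m^-2 × (1/6.30)² = 34.42 W m^-2.
TOA radiative forcing: ΔF = −S·Δα/4 = −34.42·(-0.011)/4 = 0.09465 W m^-2.

0.0946 W m^-2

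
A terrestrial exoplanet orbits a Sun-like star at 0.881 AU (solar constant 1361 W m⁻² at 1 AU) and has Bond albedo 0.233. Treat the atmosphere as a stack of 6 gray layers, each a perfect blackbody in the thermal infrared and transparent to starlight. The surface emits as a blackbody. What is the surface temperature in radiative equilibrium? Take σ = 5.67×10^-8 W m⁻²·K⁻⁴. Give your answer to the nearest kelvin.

By the inverse-square law, S = 1361/0.881² = 1754 W m⁻².
OLR = S(1−α)/4 = 336.2 W m⁻²; the top layer radiates at T_e = 277.5 K.
For an N-layer opaque stack, T_s⁴ = (N+1)T_e⁴, hence T_s = (7)^(1/4)×277.5 K = 451.4 K.

451 K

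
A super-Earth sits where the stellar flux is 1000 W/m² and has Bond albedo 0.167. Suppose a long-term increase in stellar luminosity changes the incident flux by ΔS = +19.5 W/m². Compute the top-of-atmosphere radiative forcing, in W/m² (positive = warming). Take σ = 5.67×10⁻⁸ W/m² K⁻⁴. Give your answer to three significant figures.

4.06 W/m²

ΔF = Δ[S(1−α)]/4 = (1−0.167)·+19.5/4 = 4.061 W/m².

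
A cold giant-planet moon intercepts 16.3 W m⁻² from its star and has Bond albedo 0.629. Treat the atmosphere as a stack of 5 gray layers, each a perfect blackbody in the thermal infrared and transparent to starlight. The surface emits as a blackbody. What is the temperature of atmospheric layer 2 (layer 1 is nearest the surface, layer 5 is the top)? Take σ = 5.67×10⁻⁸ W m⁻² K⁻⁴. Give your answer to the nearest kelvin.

Top-of-atmosphere balance: σT_e⁴ = S(1−α)/4 = 1.512 W m⁻² → T_e = 71.86 K.
The net upward flux σT_e⁴ is constant between every pair of levels, so T_k⁴ = (N+1−k)T_e⁴.
T_2 = (4)^(1/4)·71.86 = 101.6 K.

102 K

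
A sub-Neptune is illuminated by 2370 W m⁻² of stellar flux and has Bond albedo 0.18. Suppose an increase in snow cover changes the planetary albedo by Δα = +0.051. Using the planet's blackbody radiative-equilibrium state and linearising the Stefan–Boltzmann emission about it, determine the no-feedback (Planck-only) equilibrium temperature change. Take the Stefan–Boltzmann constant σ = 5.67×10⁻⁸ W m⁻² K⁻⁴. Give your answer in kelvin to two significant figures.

-4.7 K

Reference equilibrium: T_e = [S(1−α)/(4σ)]^(1/4) = 304.2 K.
The change in absorbed flux is Δ[S(1−α)/4] = −SΔα/4 = -30.22 W m⁻².
Linearising σT⁴ gives d(σT⁴)/dT = 4σT_e³ = 6.388 W m⁻² per K.
So ΔT₀ = -30.22/6.388 = -4.73 K.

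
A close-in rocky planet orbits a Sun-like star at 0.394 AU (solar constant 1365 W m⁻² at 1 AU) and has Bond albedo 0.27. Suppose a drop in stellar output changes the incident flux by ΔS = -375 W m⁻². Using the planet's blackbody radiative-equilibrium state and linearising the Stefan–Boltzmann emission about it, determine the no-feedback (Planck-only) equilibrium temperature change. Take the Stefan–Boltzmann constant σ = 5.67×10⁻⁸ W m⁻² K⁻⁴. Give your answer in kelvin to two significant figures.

By the inverse-square law, S = 1365/0.394² = 8793 W m⁻².
Unperturbed T_e = [8793·(1−0.27)/(4σ)]^¼ = 410.2 K.
Only a fraction (1−α) is absorbed and it's spread over 4πR², so ΔF = (1−α)ΔS/4 = -68.44 W m⁻².
Planck response: λ_P = 4σT_e³ = 4·5.67×10⁻⁸·(410.2)³ = 15.65 W m⁻²/K.
So ΔT₀ = -68.44/15.65 = -4.37 K.

-4.4 K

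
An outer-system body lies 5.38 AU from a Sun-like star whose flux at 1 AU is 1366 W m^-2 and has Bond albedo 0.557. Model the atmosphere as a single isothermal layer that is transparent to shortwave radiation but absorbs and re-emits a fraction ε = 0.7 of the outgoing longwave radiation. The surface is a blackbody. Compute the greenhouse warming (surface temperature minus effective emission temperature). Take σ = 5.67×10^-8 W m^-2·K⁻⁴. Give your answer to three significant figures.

By the inverse-square law, S = 1366/5.38² = 47.19 W m^-2.
Effective emission temperature (TOA balance): σT_e⁴ = S(1−α)/4 = 5.227 W m^-2 → T_e = 97.99 K.
The surface balance (absorbed SW + ε·downward IR = σT_s⁴) with T_a⁴ = T_s⁴/2 reduces to T_s = T_e·[2/(2−ε)]^¼ = 109.1 K.
Greenhouse warming: T_s − T_e = 11.14 K.

11.1 kelvin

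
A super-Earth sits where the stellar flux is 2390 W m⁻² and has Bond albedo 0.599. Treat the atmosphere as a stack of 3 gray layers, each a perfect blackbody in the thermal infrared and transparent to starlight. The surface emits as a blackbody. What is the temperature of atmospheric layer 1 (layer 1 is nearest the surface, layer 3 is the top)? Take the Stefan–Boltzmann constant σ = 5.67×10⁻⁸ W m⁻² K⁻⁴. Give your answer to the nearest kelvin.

The effective emission temperature is T_e = [S(1−α)/(4σ)]^¼ = 255.0 K.
The net upward flux σT_e⁴ is constant between every pair of levels, so T_k⁴ = (N+1−k)T_e⁴.
T_1 = (3)^(1/4)·255.0 = 335.5 K.

336 kelvin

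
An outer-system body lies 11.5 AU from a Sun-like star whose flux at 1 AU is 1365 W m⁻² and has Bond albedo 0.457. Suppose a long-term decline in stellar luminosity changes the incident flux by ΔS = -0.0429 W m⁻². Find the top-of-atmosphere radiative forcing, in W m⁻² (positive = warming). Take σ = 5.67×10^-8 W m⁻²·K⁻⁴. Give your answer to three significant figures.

-0.00582 W m⁻²

Irradiance scales as 1/d², so S = 1365 W m⁻² × (1/11.5)² = 10.32 W m⁻².
ΔF = Δ[S(1−α)]/4 = (1−0.457)·-0.0429/4 = -0.005824 W m⁻².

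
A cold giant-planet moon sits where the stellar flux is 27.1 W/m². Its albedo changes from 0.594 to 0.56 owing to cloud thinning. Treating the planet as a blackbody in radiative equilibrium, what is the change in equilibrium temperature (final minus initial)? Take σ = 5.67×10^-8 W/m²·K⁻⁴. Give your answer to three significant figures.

Before: T₁ = [27.10·0.406/(4σ)]^(1/4) = 83.46 K.
After:  T₂ = [27.10·0.44/(4σ)]^(1/4) = 85.15 K.
ΔT = T₂ − T₁ = 1.695 K.

1.69 K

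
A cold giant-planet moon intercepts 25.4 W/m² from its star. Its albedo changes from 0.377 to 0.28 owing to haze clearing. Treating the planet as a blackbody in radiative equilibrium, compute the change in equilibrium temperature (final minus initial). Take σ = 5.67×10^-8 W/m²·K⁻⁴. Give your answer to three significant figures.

3.37 K

Before: T₁ = [25.40·0.623/(4σ)]^(1/4) = 91.39 K.
After:  T₂ = [25.40·0.72/(4σ)]^(1/4) = 94.76 K.
ΔT = T₂ − T₁ = 3.367 K.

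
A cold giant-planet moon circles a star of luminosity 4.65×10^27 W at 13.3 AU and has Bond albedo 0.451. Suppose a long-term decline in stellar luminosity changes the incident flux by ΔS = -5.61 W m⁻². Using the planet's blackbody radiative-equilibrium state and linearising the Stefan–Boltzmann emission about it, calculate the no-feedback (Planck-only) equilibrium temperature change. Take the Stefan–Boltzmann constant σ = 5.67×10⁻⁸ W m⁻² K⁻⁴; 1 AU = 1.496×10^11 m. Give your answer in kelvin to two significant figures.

-1.8 kelvin

Orbital distance: d = 13.3 AU = 1.990×10^12 m.
S = L/(4πd²) = 93.47 W m⁻².
Unperturbed T_e = [93.47·(1−0.451)/(4σ)]^¼ = 122.6 K.
TOA radiative forcing: ΔF = (1−α)ΔS/4 = 0.549·(-5.61)/4 = -0.7700 W m⁻².
Planck response: λ_P = 4σT_e³ = 4·5.67×10⁻⁸·(122.6)³ = 0.4184 W m⁻²/K.
Hence the no-feedback warming is ΔF/(4σT_e³) = -1.84 K.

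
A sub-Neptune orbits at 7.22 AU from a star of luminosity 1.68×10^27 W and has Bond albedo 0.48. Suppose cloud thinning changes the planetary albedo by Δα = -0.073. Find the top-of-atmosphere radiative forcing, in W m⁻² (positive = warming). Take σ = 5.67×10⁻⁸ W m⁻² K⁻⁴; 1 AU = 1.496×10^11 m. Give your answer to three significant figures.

2.09 W m⁻²

Orbital distance: d = 7.22 AU = 1.080×10^12 m.
Spreading L over a sphere of radius d: S = 1.68×10^27/(4π·1.08×10^12²) = 114.6 W m⁻².
The change in absorbed flux is Δ[S(1−α)/4] = −SΔα/4 = 2.091 W m⁻².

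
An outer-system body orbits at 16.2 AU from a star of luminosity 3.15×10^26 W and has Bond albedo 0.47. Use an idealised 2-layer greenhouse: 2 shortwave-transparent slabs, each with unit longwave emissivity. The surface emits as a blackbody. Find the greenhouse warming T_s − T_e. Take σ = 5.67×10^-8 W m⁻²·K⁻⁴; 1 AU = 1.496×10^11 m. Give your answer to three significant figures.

d = 16.2 × 1.496×10^11 m = 2.424×10^12 m.
S = L/(4πd²) = 4.268 W m⁻².
Top-of-atmosphere balance: σT_e⁴ = S(1−α)/4 = 0.5655 W m⁻² → T_e = 56.20 K.
T_s = (N+1)^(1/4)·T_e = 73.96 K.
Warming: T_s − T_e = 17.76 K.

17.8 K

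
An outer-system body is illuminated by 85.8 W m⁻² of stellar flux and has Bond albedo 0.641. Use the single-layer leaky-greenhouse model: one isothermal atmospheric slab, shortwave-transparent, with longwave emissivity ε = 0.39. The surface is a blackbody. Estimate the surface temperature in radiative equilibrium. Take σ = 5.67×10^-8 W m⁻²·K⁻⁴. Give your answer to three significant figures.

114 kelvin

The planet radiates to space at T_e = [S(1−α)/(4σ)]^(1/4) = 108.0 K.
The surface balance (absorbed SW + ε·downward IR = σT_s⁴) with T_a⁴ = T_s⁴/2 reduces to T_s = T_e·[2/(2−ε)]^¼ = 114.0 K.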